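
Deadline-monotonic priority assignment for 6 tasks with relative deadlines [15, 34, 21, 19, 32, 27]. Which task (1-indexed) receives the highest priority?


Sort tasks by relative deadline (ascending):
  Task 1: deadline = 15
  Task 4: deadline = 19
  Task 3: deadline = 21
  Task 6: deadline = 27
  Task 5: deadline = 32
  Task 2: deadline = 34
Priority order (highest first): [1, 4, 3, 6, 5, 2]
Highest priority task = 1

1


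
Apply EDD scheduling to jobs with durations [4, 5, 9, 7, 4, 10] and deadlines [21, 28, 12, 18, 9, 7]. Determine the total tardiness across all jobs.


Sort by due date (EDD order): [(10, 7), (4, 9), (9, 12), (7, 18), (4, 21), (5, 28)]
Compute completion times and tardiness:
  Job 1: p=10, d=7, C=10, tardiness=max(0,10-7)=3
  Job 2: p=4, d=9, C=14, tardiness=max(0,14-9)=5
  Job 3: p=9, d=12, C=23, tardiness=max(0,23-12)=11
  Job 4: p=7, d=18, C=30, tardiness=max(0,30-18)=12
  Job 5: p=4, d=21, C=34, tardiness=max(0,34-21)=13
  Job 6: p=5, d=28, C=39, tardiness=max(0,39-28)=11
Total tardiness = 55

55


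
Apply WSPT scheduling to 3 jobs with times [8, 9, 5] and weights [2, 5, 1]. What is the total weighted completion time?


Compute p/w ratios and sort ascending (WSPT): [(9, 5), (8, 2), (5, 1)]
Compute weighted completion times:
  Job (p=9,w=5): C=9, w*C=5*9=45
  Job (p=8,w=2): C=17, w*C=2*17=34
  Job (p=5,w=1): C=22, w*C=1*22=22
Total weighted completion time = 101

101


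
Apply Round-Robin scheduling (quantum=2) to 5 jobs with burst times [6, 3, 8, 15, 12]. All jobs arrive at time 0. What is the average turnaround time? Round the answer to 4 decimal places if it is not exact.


Time quantum = 2
Execution trace:
  J1 runs 2 units, time = 2
  J2 runs 2 units, time = 4
  J3 runs 2 units, time = 6
  J4 runs 2 units, time = 8
  J5 runs 2 units, time = 10
  J1 runs 2 units, time = 12
  J2 runs 1 units, time = 13
  J3 runs 2 units, time = 15
  J4 runs 2 units, time = 17
  J5 runs 2 units, time = 19
  J1 runs 2 units, time = 21
  J3 runs 2 units, time = 23
  J4 runs 2 units, time = 25
  J5 runs 2 units, time = 27
  J3 runs 2 units, time = 29
  J4 runs 2 units, time = 31
  J5 runs 2 units, time = 33
  J4 runs 2 units, time = 35
  J5 runs 2 units, time = 37
  J4 runs 2 units, time = 39
  J5 runs 2 units, time = 41
  J4 runs 2 units, time = 43
  J4 runs 1 units, time = 44
Finish times: [21, 13, 29, 44, 41]
Average turnaround = 148/5 = 29.6

29.6


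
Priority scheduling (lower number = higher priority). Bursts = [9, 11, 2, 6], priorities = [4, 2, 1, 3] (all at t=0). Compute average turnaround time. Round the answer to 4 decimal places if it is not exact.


Sort by priority (ascending = highest first):
Order: [(1, 2), (2, 11), (3, 6), (4, 9)]
Completion times:
  Priority 1, burst=2, C=2
  Priority 2, burst=11, C=13
  Priority 3, burst=6, C=19
  Priority 4, burst=9, C=28
Average turnaround = 62/4 = 15.5

15.5


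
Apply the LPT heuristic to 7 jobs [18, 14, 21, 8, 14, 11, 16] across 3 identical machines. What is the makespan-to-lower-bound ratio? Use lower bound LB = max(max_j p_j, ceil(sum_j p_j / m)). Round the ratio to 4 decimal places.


LPT order: [21, 18, 16, 14, 14, 11, 8]
Machine loads after assignment: [32, 32, 38]
LPT makespan = 38
Lower bound = max(max_job, ceil(total/3)) = max(21, 34) = 34
Ratio = 38 / 34 = 1.1176

1.1176


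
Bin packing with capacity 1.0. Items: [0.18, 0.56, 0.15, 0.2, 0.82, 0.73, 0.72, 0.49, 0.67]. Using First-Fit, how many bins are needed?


Place items sequentially using First-Fit:
  Item 0.18 -> new Bin 1
  Item 0.56 -> Bin 1 (now 0.74)
  Item 0.15 -> Bin 1 (now 0.89)
  Item 0.2 -> new Bin 2
  Item 0.82 -> new Bin 3
  Item 0.73 -> Bin 2 (now 0.93)
  Item 0.72 -> new Bin 4
  Item 0.49 -> new Bin 5
  Item 0.67 -> new Bin 6
Total bins used = 6

6


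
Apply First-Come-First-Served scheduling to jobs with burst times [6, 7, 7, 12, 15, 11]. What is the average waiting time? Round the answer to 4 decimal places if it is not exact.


FCFS order (as given): [6, 7, 7, 12, 15, 11]
Waiting times:
  Job 1: wait = 0
  Job 2: wait = 6
  Job 3: wait = 13
  Job 4: wait = 20
  Job 5: wait = 32
  Job 6: wait = 47
Sum of waiting times = 118
Average waiting time = 118/6 = 19.6667

19.6667


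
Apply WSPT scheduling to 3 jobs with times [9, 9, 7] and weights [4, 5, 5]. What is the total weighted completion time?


Compute p/w ratios and sort ascending (WSPT): [(7, 5), (9, 5), (9, 4)]
Compute weighted completion times:
  Job (p=7,w=5): C=7, w*C=5*7=35
  Job (p=9,w=5): C=16, w*C=5*16=80
  Job (p=9,w=4): C=25, w*C=4*25=100
Total weighted completion time = 215

215


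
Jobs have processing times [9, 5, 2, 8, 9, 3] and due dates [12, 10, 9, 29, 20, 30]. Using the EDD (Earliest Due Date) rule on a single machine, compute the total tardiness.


Sort by due date (EDD order): [(2, 9), (5, 10), (9, 12), (9, 20), (8, 29), (3, 30)]
Compute completion times and tardiness:
  Job 1: p=2, d=9, C=2, tardiness=max(0,2-9)=0
  Job 2: p=5, d=10, C=7, tardiness=max(0,7-10)=0
  Job 3: p=9, d=12, C=16, tardiness=max(0,16-12)=4
  Job 4: p=9, d=20, C=25, tardiness=max(0,25-20)=5
  Job 5: p=8, d=29, C=33, tardiness=max(0,33-29)=4
  Job 6: p=3, d=30, C=36, tardiness=max(0,36-30)=6
Total tardiness = 19

19


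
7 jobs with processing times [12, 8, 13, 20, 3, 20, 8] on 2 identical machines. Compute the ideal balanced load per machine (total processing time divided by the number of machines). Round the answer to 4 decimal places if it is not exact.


Total processing time = 12 + 8 + 13 + 20 + 3 + 20 + 8 = 84
Number of machines = 2
Ideal balanced load = 84 / 2 = 42.0

42.0


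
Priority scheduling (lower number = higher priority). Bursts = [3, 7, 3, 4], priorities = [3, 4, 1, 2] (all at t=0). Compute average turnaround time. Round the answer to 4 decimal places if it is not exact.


Sort by priority (ascending = highest first):
Order: [(1, 3), (2, 4), (3, 3), (4, 7)]
Completion times:
  Priority 1, burst=3, C=3
  Priority 2, burst=4, C=7
  Priority 3, burst=3, C=10
  Priority 4, burst=7, C=17
Average turnaround = 37/4 = 9.25

9.25


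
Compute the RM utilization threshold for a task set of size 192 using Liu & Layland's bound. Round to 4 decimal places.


Compute 2^(1/192) = 1.0036166660
Subtract 1: 1.0036166660 - 1 = 0.0036166660
Multiply by n: 192 * 0.0036166660 = 0.6943998720
Round to 4 dp: 0.6944

0.6944


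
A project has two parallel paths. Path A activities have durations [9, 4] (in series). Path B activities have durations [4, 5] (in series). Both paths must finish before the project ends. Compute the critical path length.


Path A total = 9 + 4 = 13
Path B total = 4 + 5 = 9
Critical path = longest path = max(13, 9) = 13

13


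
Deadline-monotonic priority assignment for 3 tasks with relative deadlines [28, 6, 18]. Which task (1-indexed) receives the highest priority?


Sort tasks by relative deadline (ascending):
  Task 2: deadline = 6
  Task 3: deadline = 18
  Task 1: deadline = 28
Priority order (highest first): [2, 3, 1]
Highest priority task = 2

2


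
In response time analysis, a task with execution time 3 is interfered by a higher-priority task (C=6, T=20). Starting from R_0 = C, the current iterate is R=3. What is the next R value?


R_next = C + ceil(R_prev / T_hp) * C_hp
ceil(3 / 20) = ceil(0.15) = 1
Interference = 1 * 6 = 6
R_next = 3 + 6 = 9

9


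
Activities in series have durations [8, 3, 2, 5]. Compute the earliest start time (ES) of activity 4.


Activity 4 starts after activities 1 through 3 complete.
Predecessor durations: [8, 3, 2]
ES = 8 + 3 + 2 = 13

13


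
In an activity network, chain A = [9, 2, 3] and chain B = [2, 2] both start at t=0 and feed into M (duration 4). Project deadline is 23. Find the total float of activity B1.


Forward pass: ES(B1) = sum of predecessors on chain B = 0
EF = ES + duration = 0 + 2 = 2
Backward pass: LF(M) = deadline = 23; LS(M) = 23 - 4 = 19
LF(B1) = LS(M) - sum(successors on chain B) = 19 - 2 = 17
LS = LF - duration = 17 - 2 = 15
Total float = LS - ES = 15 - 0 = 15

15


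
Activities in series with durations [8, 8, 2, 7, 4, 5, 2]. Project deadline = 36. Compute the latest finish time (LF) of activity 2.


LF(activity 2) = deadline - sum of successor durations
Successors: activities 3 through 7 with durations [2, 7, 4, 5, 2]
Sum of successor durations = 20
LF = 36 - 20 = 16

16


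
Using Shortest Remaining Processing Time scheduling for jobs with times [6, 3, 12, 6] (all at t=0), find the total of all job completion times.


Since all jobs arrive at t=0, SRPT equals SPT ordering.
SPT order: [3, 6, 6, 12]
Completion times:
  Job 1: p=3, C=3
  Job 2: p=6, C=9
  Job 3: p=6, C=15
  Job 4: p=12, C=27
Total completion time = 3 + 9 + 15 + 27 = 54

54


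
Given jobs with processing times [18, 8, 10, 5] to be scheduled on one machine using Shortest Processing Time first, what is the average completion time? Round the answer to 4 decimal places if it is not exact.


Sort jobs by processing time (SPT order): [5, 8, 10, 18]
Compute completion times sequentially:
  Job 1: processing = 5, completes at 5
  Job 2: processing = 8, completes at 13
  Job 3: processing = 10, completes at 23
  Job 4: processing = 18, completes at 41
Sum of completion times = 82
Average completion time = 82/4 = 20.5

20.5


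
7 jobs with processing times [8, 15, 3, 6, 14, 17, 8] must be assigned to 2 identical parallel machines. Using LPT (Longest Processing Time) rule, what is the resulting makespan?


Sort jobs in decreasing order (LPT): [17, 15, 14, 8, 8, 6, 3]
Assign each job to the least loaded machine:
  Machine 1: jobs [17, 8, 8, 3], load = 36
  Machine 2: jobs [15, 14, 6], load = 35
Makespan = max load = 36

36


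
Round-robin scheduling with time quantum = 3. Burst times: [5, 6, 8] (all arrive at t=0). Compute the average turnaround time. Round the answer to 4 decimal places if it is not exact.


Time quantum = 3
Execution trace:
  J1 runs 3 units, time = 3
  J2 runs 3 units, time = 6
  J3 runs 3 units, time = 9
  J1 runs 2 units, time = 11
  J2 runs 3 units, time = 14
  J3 runs 3 units, time = 17
  J3 runs 2 units, time = 19
Finish times: [11, 14, 19]
Average turnaround = 44/3 = 14.6667

14.6667


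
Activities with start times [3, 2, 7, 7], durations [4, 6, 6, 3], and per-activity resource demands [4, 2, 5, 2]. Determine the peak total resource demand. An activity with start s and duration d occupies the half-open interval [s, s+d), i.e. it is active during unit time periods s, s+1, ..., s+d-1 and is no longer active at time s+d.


Each activity i is active on [start_i, start_i + duration_i).
Compute total resource usage per time slot:
  t=0: active resources = [], total = 0
  t=1: active resources = [], total = 0
  t=2: active resources = [2], total = 2
  t=3: active resources = [4, 2], total = 6
  t=4: active resources = [4, 2], total = 6
  t=5: active resources = [4, 2], total = 6
  t=6: active resources = [4, 2], total = 6
  t=7: active resources = [2, 5, 2], total = 9
  t=8: active resources = [5, 2], total = 7
  t=9: active resources = [5, 2], total = 7
  t=10: active resources = [5], total = 5
  t=11: active resources = [5], total = 5
  t=12: active resources = [5], total = 5
Peak resource demand = 9

9


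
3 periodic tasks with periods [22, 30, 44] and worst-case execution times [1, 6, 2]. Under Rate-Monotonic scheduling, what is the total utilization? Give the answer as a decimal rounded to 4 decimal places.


Compute individual utilizations (exact fractions):
  Task 1: C/T = 1/22 (approx. 0.0455)
  Task 2: C/T = 6/30 = 1/5 (approx. 0.2)
  Task 3: C/T = 2/44 = 1/22 (approx. 0.0455)
Total utilization U = 1/22 + 1/5 + 1/22 = 16/55
Rounded to 4 decimal places: U = 0.2909
RM (Liu & Layland) bound for 3 tasks = 0.779763; compare with U = 16/55 (approx. 0.290909)
U <= bound, so schedulable by RM sufficient condition.

0.2909


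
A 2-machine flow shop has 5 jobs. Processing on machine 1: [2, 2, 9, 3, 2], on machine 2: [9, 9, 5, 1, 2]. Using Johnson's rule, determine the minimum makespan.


Apply Johnson's rule:
  Group 1 (a <= b): [(1, 2, 9), (2, 2, 9), (5, 2, 2)]
  Group 2 (a > b): [(3, 9, 5), (4, 3, 1)]
Optimal job order: [1, 2, 5, 3, 4]
Schedule:
  Job 1: M1 done at 2, M2 done at 11
  Job 2: M1 done at 4, M2 done at 20
  Job 5: M1 done at 6, M2 done at 22
  Job 3: M1 done at 15, M2 done at 27
  Job 4: M1 done at 18, M2 done at 28
Makespan = 28

28


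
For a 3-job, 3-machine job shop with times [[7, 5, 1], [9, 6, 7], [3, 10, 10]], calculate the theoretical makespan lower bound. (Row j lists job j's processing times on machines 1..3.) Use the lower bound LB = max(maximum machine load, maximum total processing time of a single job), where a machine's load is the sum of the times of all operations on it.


Machine loads:
  Machine 1: 7 + 9 + 3 = 19
  Machine 2: 5 + 6 + 10 = 21
  Machine 3: 1 + 7 + 10 = 18
Max machine load = 21
Job totals:
  Job 1: 13
  Job 2: 22
  Job 3: 23
Max job total = 23
Lower bound = max(21, 23) = 23

23


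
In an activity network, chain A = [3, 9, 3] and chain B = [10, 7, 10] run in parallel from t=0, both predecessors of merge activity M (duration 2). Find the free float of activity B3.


ES(B3) = sum of predecessors on chain B = 17
EF(B3) = ES + duration = 17 + 10 = 27
Successor of B3 is M. ES(M) = max(sum(A), sum(B)) = max(15, 27) = 27
Free float = ES(successor) - EF(current) = 27 - 27 = 0

0


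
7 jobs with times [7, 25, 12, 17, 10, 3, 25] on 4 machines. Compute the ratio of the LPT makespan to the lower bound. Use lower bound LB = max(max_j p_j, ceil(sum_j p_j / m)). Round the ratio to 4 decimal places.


LPT order: [25, 25, 17, 12, 10, 7, 3]
Machine loads after assignment: [25, 25, 24, 25]
LPT makespan = 25
Lower bound = max(max_job, ceil(total/4)) = max(25, 25) = 25
Ratio = 25 / 25 = 1.0

1.0


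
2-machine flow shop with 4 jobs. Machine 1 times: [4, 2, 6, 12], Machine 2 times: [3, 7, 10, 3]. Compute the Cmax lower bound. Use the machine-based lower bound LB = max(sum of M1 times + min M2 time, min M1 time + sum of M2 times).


LB1 = sum(M1 times) + min(M2 times) = 24 + 3 = 27
LB2 = min(M1 times) + sum(M2 times) = 2 + 23 = 25
Lower bound = max(LB1, LB2) = max(27, 25) = 27

27


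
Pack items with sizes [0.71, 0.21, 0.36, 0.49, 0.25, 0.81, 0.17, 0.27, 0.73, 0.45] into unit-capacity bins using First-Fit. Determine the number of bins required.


Place items sequentially using First-Fit:
  Item 0.71 -> new Bin 1
  Item 0.21 -> Bin 1 (now 0.92)
  Item 0.36 -> new Bin 2
  Item 0.49 -> Bin 2 (now 0.85)
  Item 0.25 -> new Bin 3
  Item 0.81 -> new Bin 4
  Item 0.17 -> Bin 3 (now 0.42)
  Item 0.27 -> Bin 3 (now 0.69)
  Item 0.73 -> new Bin 5
  Item 0.45 -> new Bin 6
Total bins used = 6

6


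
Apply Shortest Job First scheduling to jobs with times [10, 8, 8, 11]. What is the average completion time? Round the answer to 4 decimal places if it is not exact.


SJF order (ascending): [8, 8, 10, 11]
Completion times:
  Job 1: burst=8, C=8
  Job 2: burst=8, C=16
  Job 3: burst=10, C=26
  Job 4: burst=11, C=37
Average completion = 87/4 = 21.75

21.75


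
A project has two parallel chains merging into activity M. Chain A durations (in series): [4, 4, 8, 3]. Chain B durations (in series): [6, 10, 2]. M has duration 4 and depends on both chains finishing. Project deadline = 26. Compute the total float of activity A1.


Forward pass: ES(A1) = sum of predecessors on chain A = 0
EF = ES + duration = 0 + 4 = 4
Backward pass: LF(M) = deadline = 26; LS(M) = 26 - 4 = 22
LF(A1) = LS(M) - sum(successors on chain A) = 22 - 15 = 7
LS = LF - duration = 7 - 4 = 3
Total float = LS - ES = 3 - 0 = 3

3


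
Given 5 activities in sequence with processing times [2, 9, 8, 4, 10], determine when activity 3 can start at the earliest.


Activity 3 starts after activities 1 through 2 complete.
Predecessor durations: [2, 9]
ES = 2 + 9 = 11

11


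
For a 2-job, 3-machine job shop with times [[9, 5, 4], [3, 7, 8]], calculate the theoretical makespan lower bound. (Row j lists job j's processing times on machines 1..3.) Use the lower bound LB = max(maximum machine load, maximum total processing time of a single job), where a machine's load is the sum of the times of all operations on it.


Machine loads:
  Machine 1: 9 + 3 = 12
  Machine 2: 5 + 7 = 12
  Machine 3: 4 + 8 = 12
Max machine load = 12
Job totals:
  Job 1: 18
  Job 2: 18
Max job total = 18
Lower bound = max(12, 18) = 18

18


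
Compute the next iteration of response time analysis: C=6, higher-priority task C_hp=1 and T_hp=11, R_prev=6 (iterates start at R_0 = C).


R_next = C + ceil(R_prev / T_hp) * C_hp
ceil(6 / 11) = ceil(0.5455) = 1
Interference = 1 * 1 = 1
R_next = 6 + 1 = 7

7


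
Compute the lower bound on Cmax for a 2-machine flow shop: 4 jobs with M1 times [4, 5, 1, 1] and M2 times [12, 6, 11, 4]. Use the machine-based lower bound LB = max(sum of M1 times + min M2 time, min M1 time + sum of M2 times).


LB1 = sum(M1 times) + min(M2 times) = 11 + 4 = 15
LB2 = min(M1 times) + sum(M2 times) = 1 + 33 = 34
Lower bound = max(LB1, LB2) = max(15, 34) = 34

34


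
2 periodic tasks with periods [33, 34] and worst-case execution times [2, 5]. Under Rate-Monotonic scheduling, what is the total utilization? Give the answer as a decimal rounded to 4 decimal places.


Compute individual utilizations (exact fractions):
  Task 1: C/T = 2/33 (approx. 0.0606)
  Task 2: C/T = 5/34 (approx. 0.1471)
Total utilization U = 2/33 + 5/34 = 233/1122
Rounded to 4 decimal places: U = 0.2077
RM (Liu & Layland) bound for 2 tasks = 0.828427; compare with U = 233/1122 (approx. 0.207665)
U <= bound, so schedulable by RM sufficient condition.

0.2077


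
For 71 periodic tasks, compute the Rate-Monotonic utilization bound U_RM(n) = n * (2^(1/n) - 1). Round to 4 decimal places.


Compute 2^(1/71) = 1.0098104463
Subtract 1: 1.0098104463 - 1 = 0.0098104463
Multiply by n: 71 * 0.0098104463 = 0.6965416873
Round to 4 dp: 0.6965

0.6965


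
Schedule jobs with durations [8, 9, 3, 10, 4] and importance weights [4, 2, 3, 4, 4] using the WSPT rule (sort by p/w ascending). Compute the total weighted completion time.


Compute p/w ratios and sort ascending (WSPT): [(3, 3), (4, 4), (8, 4), (10, 4), (9, 2)]
Compute weighted completion times:
  Job (p=3,w=3): C=3, w*C=3*3=9
  Job (p=4,w=4): C=7, w*C=4*7=28
  Job (p=8,w=4): C=15, w*C=4*15=60
  Job (p=10,w=4): C=25, w*C=4*25=100
  Job (p=9,w=2): C=34, w*C=2*34=68
Total weighted completion time = 265

265


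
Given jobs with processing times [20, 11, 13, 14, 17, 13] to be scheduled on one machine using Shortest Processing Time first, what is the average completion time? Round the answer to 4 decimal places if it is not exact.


Sort jobs by processing time (SPT order): [11, 13, 13, 14, 17, 20]
Compute completion times sequentially:
  Job 1: processing = 11, completes at 11
  Job 2: processing = 13, completes at 24
  Job 3: processing = 13, completes at 37
  Job 4: processing = 14, completes at 51
  Job 5: processing = 17, completes at 68
  Job 6: processing = 20, completes at 88
Sum of completion times = 279
Average completion time = 279/6 = 46.5

46.5


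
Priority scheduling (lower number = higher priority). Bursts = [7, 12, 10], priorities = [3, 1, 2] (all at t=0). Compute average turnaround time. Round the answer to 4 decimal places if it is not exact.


Sort by priority (ascending = highest first):
Order: [(1, 12), (2, 10), (3, 7)]
Completion times:
  Priority 1, burst=12, C=12
  Priority 2, burst=10, C=22
  Priority 3, burst=7, C=29
Average turnaround = 63/3 = 21.0

21.0


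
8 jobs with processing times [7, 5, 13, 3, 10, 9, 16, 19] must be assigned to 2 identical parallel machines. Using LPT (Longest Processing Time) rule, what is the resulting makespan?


Sort jobs in decreasing order (LPT): [19, 16, 13, 10, 9, 7, 5, 3]
Assign each job to the least loaded machine:
  Machine 1: jobs [19, 10, 9, 3], load = 41
  Machine 2: jobs [16, 13, 7, 5], load = 41
Makespan = max load = 41

41


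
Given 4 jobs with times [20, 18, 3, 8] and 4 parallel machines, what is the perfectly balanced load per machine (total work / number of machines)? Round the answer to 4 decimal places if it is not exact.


Total processing time = 20 + 18 + 3 + 8 = 49
Number of machines = 4
Ideal balanced load = 49 / 4 = 12.25

12.25


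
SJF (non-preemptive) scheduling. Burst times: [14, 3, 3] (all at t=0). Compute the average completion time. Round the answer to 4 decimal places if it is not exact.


SJF order (ascending): [3, 3, 14]
Completion times:
  Job 1: burst=3, C=3
  Job 2: burst=3, C=6
  Job 3: burst=14, C=20
Average completion = 29/3 = 9.6667

9.6667


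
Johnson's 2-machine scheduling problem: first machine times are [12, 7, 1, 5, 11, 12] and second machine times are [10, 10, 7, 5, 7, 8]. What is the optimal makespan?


Apply Johnson's rule:
  Group 1 (a <= b): [(3, 1, 7), (4, 5, 5), (2, 7, 10)]
  Group 2 (a > b): [(1, 12, 10), (6, 12, 8), (5, 11, 7)]
Optimal job order: [3, 4, 2, 1, 6, 5]
Schedule:
  Job 3: M1 done at 1, M2 done at 8
  Job 4: M1 done at 6, M2 done at 13
  Job 2: M1 done at 13, M2 done at 23
  Job 1: M1 done at 25, M2 done at 35
  Job 6: M1 done at 37, M2 done at 45
  Job 5: M1 done at 48, M2 done at 55
Makespan = 55

55


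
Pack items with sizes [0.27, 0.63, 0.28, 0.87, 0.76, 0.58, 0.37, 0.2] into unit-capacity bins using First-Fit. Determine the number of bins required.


Place items sequentially using First-Fit:
  Item 0.27 -> new Bin 1
  Item 0.63 -> Bin 1 (now 0.9)
  Item 0.28 -> new Bin 2
  Item 0.87 -> new Bin 3
  Item 0.76 -> new Bin 4
  Item 0.58 -> Bin 2 (now 0.86)
  Item 0.37 -> new Bin 5
  Item 0.2 -> Bin 4 (now 0.96)
Total bins used = 5

5


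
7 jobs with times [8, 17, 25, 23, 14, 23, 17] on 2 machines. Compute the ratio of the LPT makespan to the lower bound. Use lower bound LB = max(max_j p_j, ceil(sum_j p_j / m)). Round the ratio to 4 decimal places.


LPT order: [25, 23, 23, 17, 17, 14, 8]
Machine loads after assignment: [67, 60]
LPT makespan = 67
Lower bound = max(max_job, ceil(total/2)) = max(25, 64) = 64
Ratio = 67 / 64 = 1.0469

1.0469


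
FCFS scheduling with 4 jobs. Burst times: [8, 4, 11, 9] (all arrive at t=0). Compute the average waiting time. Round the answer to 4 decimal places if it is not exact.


FCFS order (as given): [8, 4, 11, 9]
Waiting times:
  Job 1: wait = 0
  Job 2: wait = 8
  Job 3: wait = 12
  Job 4: wait = 23
Sum of waiting times = 43
Average waiting time = 43/4 = 10.75

10.75


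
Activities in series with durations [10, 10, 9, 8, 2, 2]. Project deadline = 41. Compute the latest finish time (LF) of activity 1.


LF(activity 1) = deadline - sum of successor durations
Successors: activities 2 through 6 with durations [10, 9, 8, 2, 2]
Sum of successor durations = 31
LF = 41 - 31 = 10

10


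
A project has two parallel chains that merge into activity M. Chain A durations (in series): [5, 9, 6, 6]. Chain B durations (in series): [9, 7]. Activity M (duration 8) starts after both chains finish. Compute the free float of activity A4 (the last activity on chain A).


ES(A4) = sum of predecessors on chain A = 20
EF(A4) = ES + duration = 20 + 6 = 26
Successor of A4 is M. ES(M) = max(sum(A), sum(B)) = max(26, 16) = 26
Free float = ES(successor) - EF(current) = 26 - 26 = 0

0


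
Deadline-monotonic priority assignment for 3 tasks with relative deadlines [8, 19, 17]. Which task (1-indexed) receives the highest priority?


Sort tasks by relative deadline (ascending):
  Task 1: deadline = 8
  Task 3: deadline = 17
  Task 2: deadline = 19
Priority order (highest first): [1, 3, 2]
Highest priority task = 1

1


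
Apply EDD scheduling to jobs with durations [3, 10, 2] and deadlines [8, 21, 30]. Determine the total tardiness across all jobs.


Sort by due date (EDD order): [(3, 8), (10, 21), (2, 30)]
Compute completion times and tardiness:
  Job 1: p=3, d=8, C=3, tardiness=max(0,3-8)=0
  Job 2: p=10, d=21, C=13, tardiness=max(0,13-21)=0
  Job 3: p=2, d=30, C=15, tardiness=max(0,15-30)=0
Total tardiness = 0

0


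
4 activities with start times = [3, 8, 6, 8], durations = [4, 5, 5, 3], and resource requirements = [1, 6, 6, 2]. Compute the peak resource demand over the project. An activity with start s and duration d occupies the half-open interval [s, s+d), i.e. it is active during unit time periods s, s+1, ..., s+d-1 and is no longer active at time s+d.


Each activity i is active on [start_i, start_i + duration_i).
Compute total resource usage per time slot:
  t=0: active resources = [], total = 0
  t=1: active resources = [], total = 0
  t=2: active resources = [], total = 0
  t=3: active resources = [1], total = 1
  t=4: active resources = [1], total = 1
  t=5: active resources = [1], total = 1
  t=6: active resources = [1, 6], total = 7
  t=7: active resources = [6], total = 6
  t=8: active resources = [6, 6, 2], total = 14
  t=9: active resources = [6, 6, 2], total = 14
  t=10: active resources = [6, 6, 2], total = 14
  t=11: active resources = [6], total = 6
  t=12: active resources = [6], total = 6
Peak resource demand = 14

14


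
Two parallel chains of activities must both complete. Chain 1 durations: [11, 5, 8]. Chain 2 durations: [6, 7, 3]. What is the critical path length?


Path A total = 11 + 5 + 8 = 24
Path B total = 6 + 7 + 3 = 16
Critical path = longest path = max(24, 16) = 24

24


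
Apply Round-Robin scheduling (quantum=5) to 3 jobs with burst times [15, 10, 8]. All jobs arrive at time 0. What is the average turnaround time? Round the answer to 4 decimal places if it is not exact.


Time quantum = 5
Execution trace:
  J1 runs 5 units, time = 5
  J2 runs 5 units, time = 10
  J3 runs 5 units, time = 15
  J1 runs 5 units, time = 20
  J2 runs 5 units, time = 25
  J3 runs 3 units, time = 28
  J1 runs 5 units, time = 33
Finish times: [33, 25, 28]
Average turnaround = 86/3 = 28.6667

28.6667


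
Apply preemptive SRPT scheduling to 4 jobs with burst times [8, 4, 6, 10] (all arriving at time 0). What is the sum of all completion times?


Since all jobs arrive at t=0, SRPT equals SPT ordering.
SPT order: [4, 6, 8, 10]
Completion times:
  Job 1: p=4, C=4
  Job 2: p=6, C=10
  Job 3: p=8, C=18
  Job 4: p=10, C=28
Total completion time = 4 + 10 + 18 + 28 = 60

60


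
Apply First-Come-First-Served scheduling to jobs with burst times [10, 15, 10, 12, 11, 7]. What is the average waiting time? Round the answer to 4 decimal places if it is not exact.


FCFS order (as given): [10, 15, 10, 12, 11, 7]
Waiting times:
  Job 1: wait = 0
  Job 2: wait = 10
  Job 3: wait = 25
  Job 4: wait = 35
  Job 5: wait = 47
  Job 6: wait = 58
Sum of waiting times = 175
Average waiting time = 175/6 = 29.1667

29.1667


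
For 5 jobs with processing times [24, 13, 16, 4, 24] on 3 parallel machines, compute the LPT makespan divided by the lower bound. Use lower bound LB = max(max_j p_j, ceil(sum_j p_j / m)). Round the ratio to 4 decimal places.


LPT order: [24, 24, 16, 13, 4]
Machine loads after assignment: [28, 24, 29]
LPT makespan = 29
Lower bound = max(max_job, ceil(total/3)) = max(24, 27) = 27
Ratio = 29 / 27 = 1.0741

1.0741


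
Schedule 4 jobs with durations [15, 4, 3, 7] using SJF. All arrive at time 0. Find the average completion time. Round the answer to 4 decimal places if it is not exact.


SJF order (ascending): [3, 4, 7, 15]
Completion times:
  Job 1: burst=3, C=3
  Job 2: burst=4, C=7
  Job 3: burst=7, C=14
  Job 4: burst=15, C=29
Average completion = 53/4 = 13.25

13.25


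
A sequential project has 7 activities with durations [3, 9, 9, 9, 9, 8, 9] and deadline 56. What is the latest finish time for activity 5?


LF(activity 5) = deadline - sum of successor durations
Successors: activities 6 through 7 with durations [8, 9]
Sum of successor durations = 17
LF = 56 - 17 = 39

39


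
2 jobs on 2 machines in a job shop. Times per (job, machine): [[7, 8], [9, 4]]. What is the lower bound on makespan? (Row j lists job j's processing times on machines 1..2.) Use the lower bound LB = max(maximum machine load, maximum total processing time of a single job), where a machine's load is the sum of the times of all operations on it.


Machine loads:
  Machine 1: 7 + 9 = 16
  Machine 2: 8 + 4 = 12
Max machine load = 16
Job totals:
  Job 1: 15
  Job 2: 13
Max job total = 15
Lower bound = max(16, 15) = 16

16


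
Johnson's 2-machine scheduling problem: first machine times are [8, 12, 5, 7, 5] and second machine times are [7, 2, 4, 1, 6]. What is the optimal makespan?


Apply Johnson's rule:
  Group 1 (a <= b): [(5, 5, 6)]
  Group 2 (a > b): [(1, 8, 7), (3, 5, 4), (2, 12, 2), (4, 7, 1)]
Optimal job order: [5, 1, 3, 2, 4]
Schedule:
  Job 5: M1 done at 5, M2 done at 11
  Job 1: M1 done at 13, M2 done at 20
  Job 3: M1 done at 18, M2 done at 24
  Job 2: M1 done at 30, M2 done at 32
  Job 4: M1 done at 37, M2 done at 38
Makespan = 38

38


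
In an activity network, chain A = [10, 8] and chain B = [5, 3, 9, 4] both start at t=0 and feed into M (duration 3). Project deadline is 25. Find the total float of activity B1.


Forward pass: ES(B1) = sum of predecessors on chain B = 0
EF = ES + duration = 0 + 5 = 5
Backward pass: LF(M) = deadline = 25; LS(M) = 25 - 3 = 22
LF(B1) = LS(M) - sum(successors on chain B) = 22 - 16 = 6
LS = LF - duration = 6 - 5 = 1
Total float = LS - ES = 1 - 0 = 1

1


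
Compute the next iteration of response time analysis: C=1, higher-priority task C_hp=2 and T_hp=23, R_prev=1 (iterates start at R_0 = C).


R_next = C + ceil(R_prev / T_hp) * C_hp
ceil(1 / 23) = ceil(0.0435) = 1
Interference = 1 * 2 = 2
R_next = 1 + 2 = 3

3


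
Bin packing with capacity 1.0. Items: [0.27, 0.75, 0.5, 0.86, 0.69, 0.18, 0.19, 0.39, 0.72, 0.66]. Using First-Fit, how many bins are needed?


Place items sequentially using First-Fit:
  Item 0.27 -> new Bin 1
  Item 0.75 -> new Bin 2
  Item 0.5 -> Bin 1 (now 0.77)
  Item 0.86 -> new Bin 3
  Item 0.69 -> new Bin 4
  Item 0.18 -> Bin 1 (now 0.95)
  Item 0.19 -> Bin 2 (now 0.94)
  Item 0.39 -> new Bin 5
  Item 0.72 -> new Bin 6
  Item 0.66 -> new Bin 7
Total bins used = 7

7


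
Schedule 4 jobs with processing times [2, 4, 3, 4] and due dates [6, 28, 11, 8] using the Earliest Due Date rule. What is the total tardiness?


Sort by due date (EDD order): [(2, 6), (4, 8), (3, 11), (4, 28)]
Compute completion times and tardiness:
  Job 1: p=2, d=6, C=2, tardiness=max(0,2-6)=0
  Job 2: p=4, d=8, C=6, tardiness=max(0,6-8)=0
  Job 3: p=3, d=11, C=9, tardiness=max(0,9-11)=0
  Job 4: p=4, d=28, C=13, tardiness=max(0,13-28)=0
Total tardiness = 0

0


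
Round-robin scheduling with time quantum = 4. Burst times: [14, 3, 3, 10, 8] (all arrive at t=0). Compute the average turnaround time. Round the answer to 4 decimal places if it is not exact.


Time quantum = 4
Execution trace:
  J1 runs 4 units, time = 4
  J2 runs 3 units, time = 7
  J3 runs 3 units, time = 10
  J4 runs 4 units, time = 14
  J5 runs 4 units, time = 18
  J1 runs 4 units, time = 22
  J4 runs 4 units, time = 26
  J5 runs 4 units, time = 30
  J1 runs 4 units, time = 34
  J4 runs 2 units, time = 36
  J1 runs 2 units, time = 38
Finish times: [38, 7, 10, 36, 30]
Average turnaround = 121/5 = 24.2

24.2


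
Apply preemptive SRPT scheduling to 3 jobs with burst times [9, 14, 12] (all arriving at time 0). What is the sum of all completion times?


Since all jobs arrive at t=0, SRPT equals SPT ordering.
SPT order: [9, 12, 14]
Completion times:
  Job 1: p=9, C=9
  Job 2: p=12, C=21
  Job 3: p=14, C=35
Total completion time = 9 + 21 + 35 = 65

65


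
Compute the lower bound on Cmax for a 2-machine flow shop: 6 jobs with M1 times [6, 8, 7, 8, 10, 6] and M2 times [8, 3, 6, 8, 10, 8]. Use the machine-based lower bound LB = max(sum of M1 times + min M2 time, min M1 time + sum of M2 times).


LB1 = sum(M1 times) + min(M2 times) = 45 + 3 = 48
LB2 = min(M1 times) + sum(M2 times) = 6 + 43 = 49
Lower bound = max(LB1, LB2) = max(48, 49) = 49

49


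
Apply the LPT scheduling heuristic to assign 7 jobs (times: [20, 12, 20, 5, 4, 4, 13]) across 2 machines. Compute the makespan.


Sort jobs in decreasing order (LPT): [20, 20, 13, 12, 5, 4, 4]
Assign each job to the least loaded machine:
  Machine 1: jobs [20, 13, 4, 4], load = 41
  Machine 2: jobs [20, 12, 5], load = 37
Makespan = max load = 41

41


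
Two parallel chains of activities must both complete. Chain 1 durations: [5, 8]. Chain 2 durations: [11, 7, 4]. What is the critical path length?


Path A total = 5 + 8 = 13
Path B total = 11 + 7 + 4 = 22
Critical path = longest path = max(13, 22) = 22

22


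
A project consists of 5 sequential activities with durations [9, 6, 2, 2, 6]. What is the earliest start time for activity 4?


Activity 4 starts after activities 1 through 3 complete.
Predecessor durations: [9, 6, 2]
ES = 9 + 6 + 2 = 17

17


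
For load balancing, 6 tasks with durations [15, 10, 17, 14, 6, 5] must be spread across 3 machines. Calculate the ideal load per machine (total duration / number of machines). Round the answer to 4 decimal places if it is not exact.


Total processing time = 15 + 10 + 17 + 14 + 6 + 5 = 67
Number of machines = 3
Ideal balanced load = 67 / 3 = 22.3333

22.3333


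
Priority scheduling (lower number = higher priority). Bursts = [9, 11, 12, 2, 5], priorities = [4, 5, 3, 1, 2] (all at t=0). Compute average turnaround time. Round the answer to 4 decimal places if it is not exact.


Sort by priority (ascending = highest first):
Order: [(1, 2), (2, 5), (3, 12), (4, 9), (5, 11)]
Completion times:
  Priority 1, burst=2, C=2
  Priority 2, burst=5, C=7
  Priority 3, burst=12, C=19
  Priority 4, burst=9, C=28
  Priority 5, burst=11, C=39
Average turnaround = 95/5 = 19.0

19.0


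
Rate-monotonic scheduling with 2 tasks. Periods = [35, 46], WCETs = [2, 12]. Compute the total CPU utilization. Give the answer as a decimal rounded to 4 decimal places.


Compute individual utilizations (exact fractions):
  Task 1: C/T = 2/35 (approx. 0.0571)
  Task 2: C/T = 12/46 = 6/23 (approx. 0.2609)
Total utilization U = 2/35 + 6/23 = 256/805
Rounded to 4 decimal places: U = 0.3180
RM (Liu & Layland) bound for 2 tasks = 0.828427; compare with U = 256/805 (approx. 0.318012)
U <= bound, so schedulable by RM sufficient condition.

0.3180


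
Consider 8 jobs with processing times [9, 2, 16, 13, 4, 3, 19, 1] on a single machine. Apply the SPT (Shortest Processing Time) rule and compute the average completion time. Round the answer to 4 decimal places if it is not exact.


Sort jobs by processing time (SPT order): [1, 2, 3, 4, 9, 13, 16, 19]
Compute completion times sequentially:
  Job 1: processing = 1, completes at 1
  Job 2: processing = 2, completes at 3
  Job 3: processing = 3, completes at 6
  Job 4: processing = 4, completes at 10
  Job 5: processing = 9, completes at 19
  Job 6: processing = 13, completes at 32
  Job 7: processing = 16, completes at 48
  Job 8: processing = 19, completes at 67
Sum of completion times = 186
Average completion time = 186/8 = 23.25

23.25


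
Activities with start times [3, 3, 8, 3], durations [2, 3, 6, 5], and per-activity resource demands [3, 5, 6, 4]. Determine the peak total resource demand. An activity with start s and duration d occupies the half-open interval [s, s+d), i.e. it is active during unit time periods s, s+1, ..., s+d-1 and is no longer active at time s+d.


Each activity i is active on [start_i, start_i + duration_i).
Compute total resource usage per time slot:
  t=0: active resources = [], total = 0
  t=1: active resources = [], total = 0
  t=2: active resources = [], total = 0
  t=3: active resources = [3, 5, 4], total = 12
  t=4: active resources = [3, 5, 4], total = 12
  t=5: active resources = [5, 4], total = 9
  t=6: active resources = [4], total = 4
  t=7: active resources = [4], total = 4
  t=8: active resources = [6], total = 6
  t=9: active resources = [6], total = 6
  t=10: active resources = [6], total = 6
  t=11: active resources = [6], total = 6
  t=12: active resources = [6], total = 6
  t=13: active resources = [6], total = 6
Peak resource demand = 12

12


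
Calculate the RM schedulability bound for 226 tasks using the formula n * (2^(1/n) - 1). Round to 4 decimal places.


Compute 2^(1/226) = 1.0030717310
Subtract 1: 1.0030717310 - 1 = 0.0030717310
Multiply by n: 226 * 0.0030717310 = 0.6942112060
Round to 4 dp: 0.6942

0.6942


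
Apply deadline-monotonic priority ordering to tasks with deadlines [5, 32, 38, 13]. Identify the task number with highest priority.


Sort tasks by relative deadline (ascending):
  Task 1: deadline = 5
  Task 4: deadline = 13
  Task 2: deadline = 32
  Task 3: deadline = 38
Priority order (highest first): [1, 4, 2, 3]
Highest priority task = 1

1


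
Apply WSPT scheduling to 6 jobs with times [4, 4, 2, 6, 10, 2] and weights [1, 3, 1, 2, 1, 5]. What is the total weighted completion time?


Compute p/w ratios and sort ascending (WSPT): [(2, 5), (4, 3), (2, 1), (6, 2), (4, 1), (10, 1)]
Compute weighted completion times:
  Job (p=2,w=5): C=2, w*C=5*2=10
  Job (p=4,w=3): C=6, w*C=3*6=18
  Job (p=2,w=1): C=8, w*C=1*8=8
  Job (p=6,w=2): C=14, w*C=2*14=28
  Job (p=4,w=1): C=18, w*C=1*18=18
  Job (p=10,w=1): C=28, w*C=1*28=28
Total weighted completion time = 110

110


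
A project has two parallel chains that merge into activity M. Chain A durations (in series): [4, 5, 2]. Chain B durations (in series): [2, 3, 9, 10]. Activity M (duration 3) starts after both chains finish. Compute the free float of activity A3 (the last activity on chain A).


ES(A3) = sum of predecessors on chain A = 9
EF(A3) = ES + duration = 9 + 2 = 11
Successor of A3 is M. ES(M) = max(sum(A), sum(B)) = max(11, 24) = 24
Free float = ES(successor) - EF(current) = 24 - 11 = 13

13


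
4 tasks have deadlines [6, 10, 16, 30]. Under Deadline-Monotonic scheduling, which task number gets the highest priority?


Sort tasks by relative deadline (ascending):
  Task 1: deadline = 6
  Task 2: deadline = 10
  Task 3: deadline = 16
  Task 4: deadline = 30
Priority order (highest first): [1, 2, 3, 4]
Highest priority task = 1

1


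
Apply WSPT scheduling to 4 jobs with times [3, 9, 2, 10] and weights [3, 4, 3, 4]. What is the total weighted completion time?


Compute p/w ratios and sort ascending (WSPT): [(2, 3), (3, 3), (9, 4), (10, 4)]
Compute weighted completion times:
  Job (p=2,w=3): C=2, w*C=3*2=6
  Job (p=3,w=3): C=5, w*C=3*5=15
  Job (p=9,w=4): C=14, w*C=4*14=56
  Job (p=10,w=4): C=24, w*C=4*24=96
Total weighted completion time = 173

173


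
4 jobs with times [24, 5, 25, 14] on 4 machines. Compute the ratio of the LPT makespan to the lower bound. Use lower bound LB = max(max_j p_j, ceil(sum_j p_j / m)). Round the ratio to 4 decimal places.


LPT order: [25, 24, 14, 5]
Machine loads after assignment: [25, 24, 14, 5]
LPT makespan = 25
Lower bound = max(max_job, ceil(total/4)) = max(25, 17) = 25
Ratio = 25 / 25 = 1.0

1.0


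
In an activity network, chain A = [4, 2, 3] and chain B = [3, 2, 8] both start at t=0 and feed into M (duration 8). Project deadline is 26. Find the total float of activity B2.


Forward pass: ES(B2) = sum of predecessors on chain B = 3
EF = ES + duration = 3 + 2 = 5
Backward pass: LF(M) = deadline = 26; LS(M) = 26 - 8 = 18
LF(B2) = LS(M) - sum(successors on chain B) = 18 - 8 = 10
LS = LF - duration = 10 - 2 = 8
Total float = LS - ES = 8 - 3 = 5

5


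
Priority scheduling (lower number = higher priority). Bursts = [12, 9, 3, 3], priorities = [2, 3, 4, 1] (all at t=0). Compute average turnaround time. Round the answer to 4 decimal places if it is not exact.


Sort by priority (ascending = highest first):
Order: [(1, 3), (2, 12), (3, 9), (4, 3)]
Completion times:
  Priority 1, burst=3, C=3
  Priority 2, burst=12, C=15
  Priority 3, burst=9, C=24
  Priority 4, burst=3, C=27
Average turnaround = 69/4 = 17.25

17.25


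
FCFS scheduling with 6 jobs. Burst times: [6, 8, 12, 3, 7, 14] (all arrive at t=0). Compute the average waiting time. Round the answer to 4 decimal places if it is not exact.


FCFS order (as given): [6, 8, 12, 3, 7, 14]
Waiting times:
  Job 1: wait = 0
  Job 2: wait = 6
  Job 3: wait = 14
  Job 4: wait = 26
  Job 5: wait = 29
  Job 6: wait = 36
Sum of waiting times = 111
Average waiting time = 111/6 = 18.5

18.5
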